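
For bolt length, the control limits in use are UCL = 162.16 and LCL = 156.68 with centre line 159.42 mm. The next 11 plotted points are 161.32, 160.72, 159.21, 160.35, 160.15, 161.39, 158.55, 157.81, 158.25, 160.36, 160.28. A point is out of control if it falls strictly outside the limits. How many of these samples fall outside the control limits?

0

All 11 points lie within [156.68, 162.16].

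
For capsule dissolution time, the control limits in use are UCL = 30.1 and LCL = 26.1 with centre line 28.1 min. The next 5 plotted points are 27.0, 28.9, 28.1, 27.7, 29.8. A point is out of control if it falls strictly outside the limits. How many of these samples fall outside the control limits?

0

All 5 points lie within [26.1, 30.1].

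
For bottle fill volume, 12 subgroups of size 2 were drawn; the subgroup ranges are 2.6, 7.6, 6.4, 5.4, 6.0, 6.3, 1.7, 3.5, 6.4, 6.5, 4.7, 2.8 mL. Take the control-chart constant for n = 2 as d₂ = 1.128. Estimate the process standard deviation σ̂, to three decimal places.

4.425

R̄ = (2.6 + 7.6 + 6.4 + 5.4 + 6.0 + 6.3 + 1.7 + 3.5 + 6.4 + 6.5 + 4.7 + 2.8) / 12 = 4.9917
σ̂ = R̄ / d₂ = 4.9917 / 1.128 = 4.4252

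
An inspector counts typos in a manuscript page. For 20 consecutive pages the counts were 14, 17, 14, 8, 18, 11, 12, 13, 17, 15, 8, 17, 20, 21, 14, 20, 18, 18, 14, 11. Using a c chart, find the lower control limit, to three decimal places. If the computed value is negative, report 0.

3.381

c̄ = (14 + 17 + 14 + 8 + 18 + 11 + 12 + 13 + 17 + 15 + 8 + 17 + 20 + 21 + 14 + 20 + 18 + 18 + 14 + 11) / 20 = 300 / 20 = 15.0000
LCL = c̄ − 3√c̄ = 15.0000 − 3 × 3.8730 = 3.3810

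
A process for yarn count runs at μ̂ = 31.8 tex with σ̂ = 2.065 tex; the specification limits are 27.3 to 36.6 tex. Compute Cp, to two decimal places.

Cp = (USL − LSL) / (6σ̂) = (36.6 − 27.3) / (6 × 2.065) = 9.3000 / 12.3900 = 0.7506

0.75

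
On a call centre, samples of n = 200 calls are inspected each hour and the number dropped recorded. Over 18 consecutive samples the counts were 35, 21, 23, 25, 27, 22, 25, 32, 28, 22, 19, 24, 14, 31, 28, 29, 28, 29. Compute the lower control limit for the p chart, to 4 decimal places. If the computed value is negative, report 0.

0.0574

p̄ = Σdᵢ / (k·n) = 462 / (18 × 200) = 0.12833
LCL = p̄ − 3·√(p̄(1−p̄)/n) = 0.12833 − 3 × 0.02365 = 0.05738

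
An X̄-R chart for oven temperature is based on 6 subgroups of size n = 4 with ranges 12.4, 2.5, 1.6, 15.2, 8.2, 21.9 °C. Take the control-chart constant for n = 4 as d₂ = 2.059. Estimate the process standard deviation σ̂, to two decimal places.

5.00

R̄ = (12.4 + 2.5 + 1.6 + 15.2 + 8.2 + 21.9) / 6 = 10.3000
σ̂ = R̄ / d₂ = 10.3000 / 2.059 = 5.0024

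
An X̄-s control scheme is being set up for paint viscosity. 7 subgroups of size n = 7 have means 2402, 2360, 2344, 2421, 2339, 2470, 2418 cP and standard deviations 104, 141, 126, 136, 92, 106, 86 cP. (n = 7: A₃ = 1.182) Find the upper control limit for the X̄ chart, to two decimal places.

2526.99

X̄̄ = (2402 + 2360 + 2344 + 2421 + 2339 + 2470 + 2418) / 7 = 2393.4286
s̄ = (104 + 141 + 126 + 136 + 92 + 106 + 86) / 7 = 113.0000
UCL = X̄̄ + A₃·s̄ = 2393.4286 + 1.182 × 113.0000 = 2526.9946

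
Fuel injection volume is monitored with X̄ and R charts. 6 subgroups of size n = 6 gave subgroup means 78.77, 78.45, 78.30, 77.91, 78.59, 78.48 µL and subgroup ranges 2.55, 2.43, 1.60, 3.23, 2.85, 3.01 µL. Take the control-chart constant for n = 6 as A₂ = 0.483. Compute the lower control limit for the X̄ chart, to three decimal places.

77.155

X̄̄ = (78.77 + 78.45 + 78.30 + 77.91 + 78.59 + 78.48) / 6 = 470.5000 / 6 = 78.4167
R̄ = (2.55 + 2.43 + 1.60 + 3.23 + 2.85 + 3.01) / 6 = 15.6700 / 6 = 2.6117
LCL = X̄̄ − A₂·R̄ = 78.4167 − 0.483 × 2.6117 = 77.1552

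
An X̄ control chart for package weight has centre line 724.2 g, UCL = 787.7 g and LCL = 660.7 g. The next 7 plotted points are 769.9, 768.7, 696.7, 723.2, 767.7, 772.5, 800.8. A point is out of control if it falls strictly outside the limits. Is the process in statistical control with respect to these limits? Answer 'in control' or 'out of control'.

out of control

Compare each point to [660.7, 787.7]: sample 7 = 800.8 > UCL.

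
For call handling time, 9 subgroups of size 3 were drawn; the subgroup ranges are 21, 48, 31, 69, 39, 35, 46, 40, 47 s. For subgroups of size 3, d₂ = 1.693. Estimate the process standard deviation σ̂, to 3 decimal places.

24.677

R̄ = (21 + 48 + 31 + 69 + 39 + 35 + 46 + 40 + 47) / 9 = 41.7778
σ̂ = R̄ / d₂ = 41.7778 / 1.693 = 24.6768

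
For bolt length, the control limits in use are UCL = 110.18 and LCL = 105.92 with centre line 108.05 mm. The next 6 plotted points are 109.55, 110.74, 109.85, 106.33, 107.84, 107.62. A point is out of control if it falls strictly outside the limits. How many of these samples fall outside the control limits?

1

Compare each point to [105.92, 110.18]: sample 2 = 110.74 > UCL.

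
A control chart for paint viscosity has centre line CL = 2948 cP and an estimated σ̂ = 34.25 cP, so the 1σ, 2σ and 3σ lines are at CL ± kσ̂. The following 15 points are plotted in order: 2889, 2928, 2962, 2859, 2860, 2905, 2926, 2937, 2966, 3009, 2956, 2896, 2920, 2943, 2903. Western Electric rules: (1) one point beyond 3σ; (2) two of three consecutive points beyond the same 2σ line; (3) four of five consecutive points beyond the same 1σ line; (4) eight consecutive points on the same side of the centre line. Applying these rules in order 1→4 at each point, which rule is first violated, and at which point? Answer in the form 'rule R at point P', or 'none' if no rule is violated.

rule 2 at point 5

Zone of each point (C = within 1σ̂, B = 1σ̂–2σ̂, A = 2σ̂–3σ̂, * = beyond 3σ̂; sign = side of CL): 1:-B, 2:-C, 3:+C, 4:-A, 5:-A, 6:-B, 7:-C, 8:-C, 9:+C, 10:+B, 11:+C, 12:-B, 13:-C, 14:-C, 15:-B
Rule 2 (two of three consecutive points beyond the same 2σ limit) is satisfied at point 5.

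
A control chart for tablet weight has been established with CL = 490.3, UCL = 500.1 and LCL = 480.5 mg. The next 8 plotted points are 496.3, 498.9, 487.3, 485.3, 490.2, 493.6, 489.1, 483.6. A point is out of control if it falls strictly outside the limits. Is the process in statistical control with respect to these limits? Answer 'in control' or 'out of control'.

All 8 points lie within [480.5, 500.1].

in control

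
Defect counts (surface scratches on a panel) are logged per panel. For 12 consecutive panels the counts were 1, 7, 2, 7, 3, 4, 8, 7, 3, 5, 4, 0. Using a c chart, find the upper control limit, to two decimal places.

c̄ = (1 + 7 + 2 + 7 + 3 + 4 + 8 + 7 + 3 + 5 + 4 + 0) / 12 = 51 / 12 = 4.2500
UCL = c̄ + 3√c̄ = 4.2500 + 3 × √4.2500 = 4.2500 + 3 × 2.0616 = 10.4347

10.43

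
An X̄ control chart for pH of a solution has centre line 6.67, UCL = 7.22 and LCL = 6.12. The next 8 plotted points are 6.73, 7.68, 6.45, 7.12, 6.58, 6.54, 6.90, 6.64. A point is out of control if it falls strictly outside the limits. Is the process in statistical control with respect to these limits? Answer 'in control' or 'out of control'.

out of control

Compare each point to [6.12, 7.22]: sample 2 = 7.68 > UCL.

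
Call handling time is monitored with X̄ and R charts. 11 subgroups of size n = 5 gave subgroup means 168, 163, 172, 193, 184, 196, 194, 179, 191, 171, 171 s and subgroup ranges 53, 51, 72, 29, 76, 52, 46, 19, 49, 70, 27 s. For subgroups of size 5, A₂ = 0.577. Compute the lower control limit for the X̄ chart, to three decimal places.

X̄̄ = (168 + 163 + 172 + 193 + 184 + 196 + 194 + 179 + 191 + 171 + 171) / 11 = 1982.0000 / 11 = 180.1818
R̄ = (53 + 51 + 72 + 29 + 76 + 52 + 46 + 19 + 49 + 70 + 27) / 11 = 544.0000 / 11 = 49.4545
LCL = X̄̄ − A₂·R̄ = 180.1818 − 0.577 × 49.4545 = 151.6465

151.647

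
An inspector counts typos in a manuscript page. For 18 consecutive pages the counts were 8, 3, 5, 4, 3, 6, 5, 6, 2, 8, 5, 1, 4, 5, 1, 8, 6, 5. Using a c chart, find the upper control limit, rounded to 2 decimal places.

11.24

c̄ = (8 + 3 + 5 + 4 + 3 + 6 + 5 + 6 + 2 + 8 + 5 + 1 + 4 + 5 + 1 + 8 + 6 + 5) / 18 = 85 / 18 = 4.7222
UCL = c̄ + 3√c̄ = 4.7222 + 3 × √4.7222 = 4.7222 + 3 × 2.1731 = 11.2414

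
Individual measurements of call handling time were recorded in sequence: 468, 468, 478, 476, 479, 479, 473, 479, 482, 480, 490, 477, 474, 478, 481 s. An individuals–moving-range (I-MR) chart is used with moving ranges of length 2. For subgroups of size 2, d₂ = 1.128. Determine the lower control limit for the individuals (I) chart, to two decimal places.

X̄ = (468 + 468 + 478 + 476 + 479 + 479 + 473 + 479 + 482 + 480 + 490 + 477 + 474 + 478 + 481) / 15 = 477.4667
Moving ranges: 0, 10, 2, 3, 0, 6, 6, 3, 2, 10, 13, 3, 4, 3; M̄R̄ = 65.0000 / 14 = 4.6429
LCL = X̄ − 3·M̄R̄/d₂ = 477.4667 − 3 × 4.6429 / 1.128 = 465.1186

465.12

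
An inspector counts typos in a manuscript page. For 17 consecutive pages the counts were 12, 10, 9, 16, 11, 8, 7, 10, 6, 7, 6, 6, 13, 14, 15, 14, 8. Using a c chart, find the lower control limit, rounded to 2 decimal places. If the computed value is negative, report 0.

c̄ = (12 + 10 + 9 + 16 + 11 + 8 + 7 + 10 + 6 + 7 + 6 + 6 + 13 + 14 + 15 + 14 + 8) / 17 = 172 / 17 = 10.1176
LCL = c̄ − 3√c̄ = 10.1176 − 3 × 3.1808 = 0.5752

0.58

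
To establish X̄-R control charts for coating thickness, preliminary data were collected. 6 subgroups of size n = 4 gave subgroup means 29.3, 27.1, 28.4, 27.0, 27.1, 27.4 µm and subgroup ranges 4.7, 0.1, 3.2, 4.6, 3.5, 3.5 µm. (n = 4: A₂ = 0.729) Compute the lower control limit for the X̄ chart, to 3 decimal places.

25.335

X̄̄ = (29.3 + 27.1 + 28.4 + 27.0 + 27.1 + 27.4) / 6 = 166.3000 / 6 = 27.7167
R̄ = (4.7 + 0.1 + 3.2 + 4.6 + 3.5 + 3.5) / 6 = 19.6000 / 6 = 3.2667
LCL = X̄̄ − A₂·R̄ = 27.7167 − 0.729 × 3.2667 = 25.3353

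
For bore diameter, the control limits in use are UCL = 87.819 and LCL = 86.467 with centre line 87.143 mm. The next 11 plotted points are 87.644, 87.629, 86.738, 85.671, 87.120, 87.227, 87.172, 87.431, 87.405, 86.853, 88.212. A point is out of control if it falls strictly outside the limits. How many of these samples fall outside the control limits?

2

Compare each point to [86.467, 87.819]: sample 4 = 85.671 < LCL; sample 11 = 88.212 > UCL.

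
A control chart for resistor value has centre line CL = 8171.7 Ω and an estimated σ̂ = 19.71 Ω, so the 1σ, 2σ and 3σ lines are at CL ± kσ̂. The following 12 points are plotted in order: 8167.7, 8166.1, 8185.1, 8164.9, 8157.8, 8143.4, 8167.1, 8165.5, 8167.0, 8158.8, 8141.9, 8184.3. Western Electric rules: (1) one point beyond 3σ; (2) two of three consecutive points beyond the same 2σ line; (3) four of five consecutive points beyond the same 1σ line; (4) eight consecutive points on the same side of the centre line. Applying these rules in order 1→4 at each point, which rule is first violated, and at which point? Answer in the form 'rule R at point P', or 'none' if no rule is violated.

rule 4 at point 11

Zone of each point (C = within 1σ̂, B = 1σ̂–2σ̂, A = 2σ̂–3σ̂, * = beyond 3σ̂; sign = side of CL): 1:-C, 2:-C, 3:+C, 4:-C, 5:-C, 6:-B, 7:-C, 8:-C, 9:-C, 10:-C, 11:-B, 12:+C
Rule 4 (eight consecutive points on the same side of the centre line) is satisfied at point 11.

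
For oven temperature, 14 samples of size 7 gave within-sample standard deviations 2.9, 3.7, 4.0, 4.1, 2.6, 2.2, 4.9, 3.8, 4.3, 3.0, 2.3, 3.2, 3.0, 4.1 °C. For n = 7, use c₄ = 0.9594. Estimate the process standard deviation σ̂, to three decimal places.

s̄ = (2.9 + 3.7 + 4.0 + 4.1 + 2.6 + 2.2 + 4.9 + 3.8 + 4.3 + 3.0 + 2.3 + 3.2 + 3.0 + 4.1) / 14 = 3.4357
σ̂ = s̄ / c₄ = 3.4357 / 0.9594 = 3.5811

3.581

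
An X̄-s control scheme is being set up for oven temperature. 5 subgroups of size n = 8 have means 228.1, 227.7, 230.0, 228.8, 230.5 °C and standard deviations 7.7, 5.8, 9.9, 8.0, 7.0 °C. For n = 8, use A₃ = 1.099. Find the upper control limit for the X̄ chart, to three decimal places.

X̄̄ = (228.1 + 227.7 + 230.0 + 228.8 + 230.5) / 5 = 229.0200
s̄ = (7.7 + 5.8 + 9.9 + 8.0 + 7.0) / 5 = 7.6800
UCL = X̄̄ + A₃·s̄ = 229.0200 + 1.099 × 7.6800 = 237.4603

237.460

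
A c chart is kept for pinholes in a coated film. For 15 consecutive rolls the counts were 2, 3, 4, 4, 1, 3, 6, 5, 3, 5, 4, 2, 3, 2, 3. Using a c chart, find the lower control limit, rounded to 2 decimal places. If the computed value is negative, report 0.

c̄ = (2 + 3 + 4 + 4 + 1 + 3 + 6 + 5 + 3 + 5 + 4 + 2 + 3 + 2 + 3) / 15 = 50 / 15 = 3.3333
LCL = c̄ − 3√c̄ = 3.3333 − 3 × 1.8257 = -2.1439 → 0 (cannot be negative)

0.00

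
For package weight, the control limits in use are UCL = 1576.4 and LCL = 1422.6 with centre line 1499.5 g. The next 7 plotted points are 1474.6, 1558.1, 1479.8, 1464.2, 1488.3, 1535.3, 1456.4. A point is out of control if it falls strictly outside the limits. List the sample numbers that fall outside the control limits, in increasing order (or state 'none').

none

All 7 points lie within [1422.6, 1576.4].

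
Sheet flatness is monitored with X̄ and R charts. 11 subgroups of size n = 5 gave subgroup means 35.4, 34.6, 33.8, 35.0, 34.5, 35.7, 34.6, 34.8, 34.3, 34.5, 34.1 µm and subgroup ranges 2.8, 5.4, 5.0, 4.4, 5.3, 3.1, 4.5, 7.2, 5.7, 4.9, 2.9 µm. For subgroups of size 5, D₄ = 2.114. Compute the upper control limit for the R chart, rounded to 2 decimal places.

R̄ = (2.8 + 5.4 + 5.0 + 4.4 + 5.3 + 3.1 + 4.5 + 7.2 + 5.7 + 4.9 + 2.9) / 11 = 51.2000 / 11 = 4.6545
UCL_R = D₄·R̄ = 2.114 × 4.6545 = 9.8397

9.84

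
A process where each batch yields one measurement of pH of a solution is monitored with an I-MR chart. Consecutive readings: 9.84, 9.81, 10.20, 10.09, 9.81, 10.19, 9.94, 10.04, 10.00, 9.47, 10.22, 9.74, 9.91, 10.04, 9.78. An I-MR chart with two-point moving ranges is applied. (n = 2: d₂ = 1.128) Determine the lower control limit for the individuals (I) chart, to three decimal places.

9.198

X̄ = (9.84 + 9.81 + 10.20 + 10.09 + 9.81 + 10.19 + 9.94 + 10.04 + 10.00 + 9.47 + 10.22 + 9.74 + 9.91 + 10.04 + 9.78) / 15 = 9.9387
Moving ranges: 0.03, 0.39, 0.11, 0.28, 0.38, 0.25, 0.10, 0.04, 0.53, 0.75, 0.48, 0.17, 0.13, 0.26; M̄R̄ = 3.9000 / 14 = 0.2786
LCL = X̄ − 3·M̄R̄/d₂ = 9.9387 − 3 × 0.2786 / 1.128 = 9.1978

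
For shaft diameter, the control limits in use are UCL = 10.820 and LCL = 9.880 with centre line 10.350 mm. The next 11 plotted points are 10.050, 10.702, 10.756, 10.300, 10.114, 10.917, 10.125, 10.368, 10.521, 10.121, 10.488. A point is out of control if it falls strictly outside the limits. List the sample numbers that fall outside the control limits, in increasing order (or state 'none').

6

Compare each point to [9.880, 10.820]: sample 6 = 10.917 > UCL.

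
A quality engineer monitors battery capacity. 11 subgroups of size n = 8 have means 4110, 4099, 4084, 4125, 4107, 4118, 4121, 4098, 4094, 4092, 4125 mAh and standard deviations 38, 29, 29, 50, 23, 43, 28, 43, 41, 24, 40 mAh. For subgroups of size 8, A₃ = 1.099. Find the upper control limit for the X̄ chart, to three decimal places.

4145.401

X̄̄ = (4110 + 4099 + 4084 + 4125 + 4107 + 4118 + 4121 + 4098 + 4094 + 4092 + 4125) / 11 = 4106.6364
s̄ = (38 + 29 + 29 + 50 + 23 + 43 + 28 + 43 + 41 + 24 + 40) / 11 = 35.2727
UCL = X̄̄ + A₃·s̄ = 4106.6364 + 1.099 × 35.2727 = 4145.4011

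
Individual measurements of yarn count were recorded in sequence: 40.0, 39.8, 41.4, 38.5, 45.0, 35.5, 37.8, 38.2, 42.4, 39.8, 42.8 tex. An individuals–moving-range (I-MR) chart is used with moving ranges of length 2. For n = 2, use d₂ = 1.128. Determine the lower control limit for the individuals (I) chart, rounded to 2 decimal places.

X̄ = (40.0 + 39.8 + 41.4 + 38.5 + 45.0 + 35.5 + 37.8 + 38.2 + 42.4 + 39.8 + 42.8) / 11 = 40.1091
Moving ranges: 0.2, 1.6, 2.9, 6.5, 9.5, 2.3, 0.4, 4.2, 2.6, 3.0; M̄R̄ = 33.2000 / 10 = 3.3200
LCL = X̄ − 3·M̄R̄/d₂ = 40.1091 − 3 × 3.3200 / 1.128 = 31.2793

31.28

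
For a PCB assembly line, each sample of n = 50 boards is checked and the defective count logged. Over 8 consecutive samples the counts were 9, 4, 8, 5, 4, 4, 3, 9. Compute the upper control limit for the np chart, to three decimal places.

p̄ = Σdᵢ / (k·n) = 46 / (8 × 50) = 0.11500
UCL = np̄ + 3·√(np̄(1−p̄)) = 5.7500 + 3 × √(5.7500×0.88500) = 5.7500 + 3 × 2.2558 = 12.5175

12.517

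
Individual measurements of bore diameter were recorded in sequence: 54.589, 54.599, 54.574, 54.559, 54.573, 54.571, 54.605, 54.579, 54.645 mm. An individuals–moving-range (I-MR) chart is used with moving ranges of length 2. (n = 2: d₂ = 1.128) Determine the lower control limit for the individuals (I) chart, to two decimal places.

X̄ = (54.589 + 54.599 + 54.574 + 54.559 + 54.573 + 54.571 + 54.605 + 54.579 + 54.645) / 9 = 54.5882
Moving ranges: 0.010, 0.025, 0.015, 0.014, 0.002, 0.034, 0.026, 0.066; M̄R̄ = 0.1920 / 8 = 0.0240
LCL = X̄ − 3·M̄R̄/d₂ = 54.5882 − 3 × 0.0240 / 1.128 = 54.5244

54.52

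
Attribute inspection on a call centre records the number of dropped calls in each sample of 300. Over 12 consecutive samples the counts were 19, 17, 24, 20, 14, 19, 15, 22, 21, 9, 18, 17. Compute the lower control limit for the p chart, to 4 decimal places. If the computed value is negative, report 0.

p̄ = Σdᵢ / (k·n) = 215 / (12 × 300) = 0.05972
LCL = p̄ − 3·√(p̄(1−p̄)/n) = 0.05972 − 3 × 0.01368 = 0.01868

0.0187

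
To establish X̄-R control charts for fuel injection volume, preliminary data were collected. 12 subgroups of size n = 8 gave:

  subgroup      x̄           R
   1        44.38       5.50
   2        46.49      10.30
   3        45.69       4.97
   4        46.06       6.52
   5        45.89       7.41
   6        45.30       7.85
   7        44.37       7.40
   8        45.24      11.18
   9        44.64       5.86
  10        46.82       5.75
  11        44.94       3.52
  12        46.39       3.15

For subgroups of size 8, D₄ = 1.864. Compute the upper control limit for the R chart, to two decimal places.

R̄ = (5.50 + 10.30 + 4.97 + 6.52 + 7.41 + 7.85 + 7.40 + 11.18 + 5.86 + 5.75 + 3.52 + 3.15) / 12 = 79.4100 / 12 = 6.6175
UCL_R = D₄·R̄ = 1.864 × 6.6175 = 12.3350

12.34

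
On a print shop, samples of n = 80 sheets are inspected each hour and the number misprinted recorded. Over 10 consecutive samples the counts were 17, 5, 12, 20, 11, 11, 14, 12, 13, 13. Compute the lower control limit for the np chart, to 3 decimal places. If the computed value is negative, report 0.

2.963

p̄ = Σdᵢ / (k·n) = 128 / (10 × 80) = 0.16000
LCL = np̄ − 3·√(np̄(1−p̄)) = 12.8000 − 3 × 3.2790 = 2.9629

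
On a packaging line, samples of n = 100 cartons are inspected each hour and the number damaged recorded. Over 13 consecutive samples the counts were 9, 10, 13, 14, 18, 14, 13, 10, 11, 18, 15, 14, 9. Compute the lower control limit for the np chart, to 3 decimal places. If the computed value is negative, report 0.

p̄ = Σdᵢ / (k·n) = 168 / (13 × 100) = 0.12923
LCL = np̄ − 3·√(np̄(1−p̄)) = 12.9231 − 3 × 3.3546 = 2.8594

2.859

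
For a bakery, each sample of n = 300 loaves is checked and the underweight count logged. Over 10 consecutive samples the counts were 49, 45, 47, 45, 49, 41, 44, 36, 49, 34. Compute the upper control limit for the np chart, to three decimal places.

p̄ = Σdᵢ / (k·n) = 439 / (10 × 300) = 0.14633
UCL = np̄ + 3·√(np̄(1−p̄)) = 43.9000 + 3 × √(43.9000×0.85367) = 43.9000 + 3 × 6.1218 = 62.2653

62.265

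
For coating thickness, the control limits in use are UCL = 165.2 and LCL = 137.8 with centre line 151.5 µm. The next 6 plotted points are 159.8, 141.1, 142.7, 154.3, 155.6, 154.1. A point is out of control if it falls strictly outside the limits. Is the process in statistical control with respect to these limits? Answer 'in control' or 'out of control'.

All 6 points lie within [137.8, 165.2].

in control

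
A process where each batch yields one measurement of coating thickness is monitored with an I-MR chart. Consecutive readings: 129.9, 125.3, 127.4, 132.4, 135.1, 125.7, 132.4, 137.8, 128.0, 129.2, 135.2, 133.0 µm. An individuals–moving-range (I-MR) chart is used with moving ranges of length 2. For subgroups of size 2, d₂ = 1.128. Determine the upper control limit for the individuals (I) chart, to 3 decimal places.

X̄ = (129.9 + 125.3 + 127.4 + 132.4 + 135.1 + 125.7 + 132.4 + 137.8 + 128.0 + 129.2 + 135.2 + 133.0) / 12 = 130.9500
Moving ranges: 4.6, 2.1, 5.0, 2.7, 9.4, 6.7, 5.4, 9.8, 1.2, 6.0, 2.2; M̄R̄ = 55.1000 / 11 = 5.0091
UCL = X̄ + 3·M̄R̄/d₂ = 130.9500 + 3 × 5.0091 / 1.128 = 144.2721

144.272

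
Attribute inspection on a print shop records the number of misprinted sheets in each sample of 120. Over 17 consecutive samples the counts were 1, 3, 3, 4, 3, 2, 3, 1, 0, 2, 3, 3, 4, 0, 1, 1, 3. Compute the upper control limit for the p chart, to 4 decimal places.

p̄ = Σdᵢ / (k·n) = 37 / (17 × 120) = 0.01814
UCL = p̄ + 3·√(p̄(1−p̄)/n) = 0.01814 + 3 × √(0.01814×0.98186/120) = 0.01814 + 3 × 0.01218 = 0.05468

0.0547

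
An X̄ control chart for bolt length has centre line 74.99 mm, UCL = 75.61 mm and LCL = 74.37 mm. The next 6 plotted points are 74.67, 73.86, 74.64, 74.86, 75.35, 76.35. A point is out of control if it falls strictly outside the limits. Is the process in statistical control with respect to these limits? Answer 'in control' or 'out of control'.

Compare each point to [74.37, 75.61]: sample 2 = 73.86 < LCL; sample 6 = 76.35 > UCL.

out of control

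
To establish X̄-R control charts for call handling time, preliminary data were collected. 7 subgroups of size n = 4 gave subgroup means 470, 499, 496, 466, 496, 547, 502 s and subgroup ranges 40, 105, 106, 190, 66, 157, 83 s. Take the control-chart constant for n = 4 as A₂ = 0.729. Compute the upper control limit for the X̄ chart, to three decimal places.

574.366

X̄̄ = (470 + 499 + 496 + 466 + 496 + 547 + 502) / 7 = 3476.0000 / 7 = 496.5714
R̄ = (40 + 105 + 106 + 190 + 66 + 157 + 83) / 7 = 747.0000 / 7 = 106.7143
UCL = X̄̄ + A₂·R̄ = 496.5714 + 0.729 × 106.7143 = 574.3661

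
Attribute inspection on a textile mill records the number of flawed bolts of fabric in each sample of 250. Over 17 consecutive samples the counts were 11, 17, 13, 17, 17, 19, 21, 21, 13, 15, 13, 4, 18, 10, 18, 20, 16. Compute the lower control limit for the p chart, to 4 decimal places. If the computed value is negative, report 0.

0.0162

p̄ = Σdᵢ / (k·n) = 263 / (17 × 250) = 0.06188
LCL = p̄ − 3·√(p̄(1−p̄)/n) = 0.06188 − 3 × 0.01524 = 0.01617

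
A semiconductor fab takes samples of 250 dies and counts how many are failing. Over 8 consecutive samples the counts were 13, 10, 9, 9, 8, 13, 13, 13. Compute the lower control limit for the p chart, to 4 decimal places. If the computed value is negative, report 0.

p̄ = Σdᵢ / (k·n) = 88 / (8 × 250) = 0.04400
LCL = p̄ − 3·√(p̄(1−p̄)/n) = 0.04400 − 3 × 0.01297 = 0.00509

0.0051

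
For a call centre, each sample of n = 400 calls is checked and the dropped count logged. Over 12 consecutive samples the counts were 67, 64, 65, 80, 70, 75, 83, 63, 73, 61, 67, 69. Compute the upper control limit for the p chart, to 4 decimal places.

0.2313

p̄ = Σdᵢ / (k·n) = 837 / (12 × 400) = 0.17438
UCL = p̄ + 3·√(p̄(1−p̄)/n) = 0.17438 + 3 × √(0.17438×0.82563/400) = 0.17438 + 3 × 0.01897 = 0.23129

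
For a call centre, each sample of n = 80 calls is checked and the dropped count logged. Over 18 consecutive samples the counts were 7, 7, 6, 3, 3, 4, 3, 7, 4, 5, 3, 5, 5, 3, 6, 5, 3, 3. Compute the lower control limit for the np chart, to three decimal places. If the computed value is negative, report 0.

p̄ = Σdᵢ / (k·n) = 82 / (18 × 80) = 0.05694
LCL = np̄ − 3·√(np̄(1−p̄)) = 4.5556 − 3 × 2.0727 = -1.6626 → 0 (negative, so LCL = 0)

0.000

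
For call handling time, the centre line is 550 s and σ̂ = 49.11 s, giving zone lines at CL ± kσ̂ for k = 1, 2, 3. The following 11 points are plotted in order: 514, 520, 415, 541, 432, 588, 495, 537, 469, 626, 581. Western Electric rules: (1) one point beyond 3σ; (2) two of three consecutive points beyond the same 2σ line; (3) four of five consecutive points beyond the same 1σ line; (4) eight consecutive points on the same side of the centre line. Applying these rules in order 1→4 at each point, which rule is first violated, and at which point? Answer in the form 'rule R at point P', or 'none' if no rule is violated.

rule 2 at point 5

Zone of each point (C = within 1σ̂, B = 1σ̂–2σ̂, A = 2σ̂–3σ̂, * = beyond 3σ̂; sign = side of CL): 1:-C, 2:-C, 3:-A, 4:-C, 5:-A, 6:+C, 7:-B, 8:-C, 9:-B, 10:+B, 11:+C
Rule 2 (two of three consecutive points beyond the same 2σ limit) is satisfied at point 5.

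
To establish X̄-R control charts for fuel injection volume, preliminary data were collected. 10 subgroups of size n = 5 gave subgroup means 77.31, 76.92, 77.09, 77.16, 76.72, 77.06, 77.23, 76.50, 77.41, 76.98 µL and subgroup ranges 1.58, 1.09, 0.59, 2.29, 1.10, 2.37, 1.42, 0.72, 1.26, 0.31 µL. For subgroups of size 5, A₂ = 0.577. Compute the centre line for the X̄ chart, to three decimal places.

X̄̄ = (77.31 + 76.92 + 77.09 + 77.16 + 76.72 + 77.06 + 77.23 + 76.50 + 77.41 + 76.98) / 10 = 770.3800 / 10 = 77.0380
CL = X̄̄ = 77.0380

77.038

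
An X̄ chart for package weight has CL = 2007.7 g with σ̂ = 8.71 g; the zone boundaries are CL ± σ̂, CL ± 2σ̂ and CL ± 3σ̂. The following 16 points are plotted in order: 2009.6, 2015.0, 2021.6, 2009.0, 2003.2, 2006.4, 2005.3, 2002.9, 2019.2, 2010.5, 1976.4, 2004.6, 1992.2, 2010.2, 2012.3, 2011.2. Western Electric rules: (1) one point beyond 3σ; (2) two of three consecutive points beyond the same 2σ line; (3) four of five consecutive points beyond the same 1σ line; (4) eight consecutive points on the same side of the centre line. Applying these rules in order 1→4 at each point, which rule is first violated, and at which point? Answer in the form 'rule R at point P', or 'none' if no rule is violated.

rule 1 at point 11

Zone of each point (C = within 1σ̂, B = 1σ̂–2σ̂, A = 2σ̂–3σ̂, * = beyond 3σ̂; sign = side of CL): 1:+C, 2:+C, 3:+B, 4:+C, 5:-C, 6:-C, 7:-C, 8:-C, 9:+B, 10:+C, 11:-*, 12:-C, 13:-B, 14:+C, 15:+C, 16:+C
Rule 1 (one point beyond the 3σ limits) is satisfied at point 11.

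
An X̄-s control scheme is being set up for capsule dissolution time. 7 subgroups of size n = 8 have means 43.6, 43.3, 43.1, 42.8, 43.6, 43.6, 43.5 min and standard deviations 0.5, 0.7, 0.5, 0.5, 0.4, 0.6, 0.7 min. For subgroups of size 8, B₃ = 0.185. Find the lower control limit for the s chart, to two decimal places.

0.10

s̄ = (0.5 + 0.7 + 0.5 + 0.5 + 0.4 + 0.6 + 0.7) / 7 = 0.5571
LCL_s = B₃·s̄ = 0.185 × 0.5571 = 0.1031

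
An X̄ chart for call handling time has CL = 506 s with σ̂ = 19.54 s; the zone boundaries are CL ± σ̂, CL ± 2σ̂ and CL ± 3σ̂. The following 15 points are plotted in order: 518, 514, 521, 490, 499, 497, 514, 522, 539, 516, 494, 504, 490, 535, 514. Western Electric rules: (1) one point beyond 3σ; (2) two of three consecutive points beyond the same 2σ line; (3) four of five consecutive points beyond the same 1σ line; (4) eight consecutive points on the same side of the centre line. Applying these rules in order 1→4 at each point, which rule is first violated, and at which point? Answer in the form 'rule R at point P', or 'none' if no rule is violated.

Zone of each point (C = within 1σ̂, B = 1σ̂–2σ̂, A = 2σ̂–3σ̂, * = beyond 3σ̂; sign = side of CL): 1:+C, 2:+C, 3:+C, 4:-C, 5:-C, 6:-C, 7:+C, 8:+C, 9:+B, 10:+C, 11:-C, 12:-C, 13:-C, 14:+B, 15:+C
No rule fires across all 15 points.

none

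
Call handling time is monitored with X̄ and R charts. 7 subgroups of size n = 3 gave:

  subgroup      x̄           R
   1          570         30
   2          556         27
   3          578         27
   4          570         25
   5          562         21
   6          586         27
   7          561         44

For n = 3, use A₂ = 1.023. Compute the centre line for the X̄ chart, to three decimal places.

X̄̄ = (570 + 556 + 578 + 570 + 562 + 586 + 561) / 7 = 3983.0000 / 7 = 569.0000
CL = X̄̄ = 569.0000

569.000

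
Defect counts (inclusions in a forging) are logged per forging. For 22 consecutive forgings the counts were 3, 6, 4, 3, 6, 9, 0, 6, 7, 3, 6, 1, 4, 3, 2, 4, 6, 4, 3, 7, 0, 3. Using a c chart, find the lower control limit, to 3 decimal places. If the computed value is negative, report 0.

c̄ = (3 + 6 + 4 + 3 + 6 + 9 + 0 + 6 + 7 + 3 + 6 + 1 + 4 + 3 + 2 + 4 + 6 + 4 + 3 + 7 + 0 + 3) / 22 = 90 / 22 = 4.0909
LCL = c̄ − 3√c̄ = 4.0909 − 3 × 2.0226 = -1.9769 → 0 (cannot be negative)

0.000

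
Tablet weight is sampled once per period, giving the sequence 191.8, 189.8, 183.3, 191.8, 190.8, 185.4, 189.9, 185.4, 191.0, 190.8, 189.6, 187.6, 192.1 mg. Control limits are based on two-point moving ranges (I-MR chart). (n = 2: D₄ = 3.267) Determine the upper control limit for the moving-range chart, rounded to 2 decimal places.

Moving ranges: 2.0, 6.5, 8.5, 1.0, 5.4, 4.5, 4.5, 5.6, 0.2, 1.2, 2.0, 4.5; M̄R̄ = 45.9000 / 12 = 3.8250
UCL_MR = D₄·M̄R̄ = 3.267 × 3.8250 = 12.4963

12.50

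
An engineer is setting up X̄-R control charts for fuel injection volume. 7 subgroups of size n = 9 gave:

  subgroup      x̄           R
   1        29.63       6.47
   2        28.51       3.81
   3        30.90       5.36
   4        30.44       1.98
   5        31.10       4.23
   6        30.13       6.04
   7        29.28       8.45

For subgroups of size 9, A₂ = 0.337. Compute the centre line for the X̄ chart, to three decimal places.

X̄̄ = (29.63 + 28.51 + 30.90 + 30.44 + 31.10 + 30.13 + 29.28) / 7 = 209.9900 / 7 = 29.9986
CL = X̄̄ = 29.9986

29.999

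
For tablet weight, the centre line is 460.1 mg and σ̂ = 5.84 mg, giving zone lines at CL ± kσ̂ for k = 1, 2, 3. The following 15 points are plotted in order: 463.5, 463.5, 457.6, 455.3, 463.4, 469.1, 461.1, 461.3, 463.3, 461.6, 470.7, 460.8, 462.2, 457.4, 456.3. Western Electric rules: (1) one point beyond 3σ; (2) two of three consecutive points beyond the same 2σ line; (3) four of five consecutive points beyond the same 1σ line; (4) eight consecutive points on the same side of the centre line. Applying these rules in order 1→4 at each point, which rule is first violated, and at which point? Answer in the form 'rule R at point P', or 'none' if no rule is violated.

rule 4 at point 12

Zone of each point (C = within 1σ̂, B = 1σ̂–2σ̂, A = 2σ̂–3σ̂, * = beyond 3σ̂; sign = side of CL): 1:+C, 2:+C, 3:-C, 4:-C, 5:+C, 6:+B, 7:+C, 8:+C, 9:+C, 10:+C, 11:+B, 12:+C, 13:+C, 14:-C, 15:-C
Rule 4 (eight consecutive points on the same side of the centre line) is satisfied at point 12.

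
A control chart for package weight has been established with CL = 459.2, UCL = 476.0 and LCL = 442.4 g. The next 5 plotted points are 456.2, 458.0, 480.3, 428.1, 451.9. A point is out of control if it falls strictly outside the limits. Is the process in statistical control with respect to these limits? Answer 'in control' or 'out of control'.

out of control

Compare each point to [442.4, 476.0]: sample 3 = 480.3 > UCL; sample 4 = 428.1 < LCL.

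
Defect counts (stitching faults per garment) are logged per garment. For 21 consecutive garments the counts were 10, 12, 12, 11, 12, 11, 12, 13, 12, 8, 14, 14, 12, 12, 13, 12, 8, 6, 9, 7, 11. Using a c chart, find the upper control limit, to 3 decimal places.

c̄ = (10 + 12 + 12 + 11 + 12 + 11 + 12 + 13 + 12 + 8 + 14 + 14 + 12 + 12 + 13 + 12 + 8 + 6 + 9 + 7 + 11) / 21 = 231 / 21 = 11.0000
UCL = c̄ + 3√c̄ = 11.0000 + 3 × √11.0000 = 11.0000 + 3 × 3.3166 = 20.9499

20.950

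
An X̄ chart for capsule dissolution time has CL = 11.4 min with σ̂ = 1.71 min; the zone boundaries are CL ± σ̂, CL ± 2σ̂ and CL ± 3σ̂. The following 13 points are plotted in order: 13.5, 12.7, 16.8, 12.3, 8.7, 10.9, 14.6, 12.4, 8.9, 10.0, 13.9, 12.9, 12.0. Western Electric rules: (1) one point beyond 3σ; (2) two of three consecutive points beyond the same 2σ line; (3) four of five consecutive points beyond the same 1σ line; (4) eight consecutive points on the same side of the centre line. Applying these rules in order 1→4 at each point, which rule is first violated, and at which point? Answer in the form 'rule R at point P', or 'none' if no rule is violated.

rule 1 at point 3

Zone of each point (C = within 1σ̂, B = 1σ̂–2σ̂, A = 2σ̂–3σ̂, * = beyond 3σ̂; sign = side of CL): 1:+B, 2:+C, 3:+*, 4:+C, 5:-B, 6:-C, 7:+B, 8:+C, 9:-B, 10:-C, 11:+B, 12:+C, 13:+C
Rule 1 (one point beyond the 3σ limits) is satisfied at point 3.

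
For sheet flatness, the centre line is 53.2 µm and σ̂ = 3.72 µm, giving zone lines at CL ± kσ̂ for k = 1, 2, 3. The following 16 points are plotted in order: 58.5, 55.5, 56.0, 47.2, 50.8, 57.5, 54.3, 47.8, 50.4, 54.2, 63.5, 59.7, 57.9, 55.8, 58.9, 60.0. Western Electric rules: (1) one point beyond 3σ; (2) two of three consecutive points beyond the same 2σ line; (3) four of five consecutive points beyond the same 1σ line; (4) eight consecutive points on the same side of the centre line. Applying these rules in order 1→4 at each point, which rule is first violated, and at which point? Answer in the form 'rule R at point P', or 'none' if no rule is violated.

rule 3 at point 15

Zone of each point (C = within 1σ̂, B = 1σ̂–2σ̂, A = 2σ̂–3σ̂, * = beyond 3σ̂; sign = side of CL): 1:+B, 2:+C, 3:+C, 4:-B, 5:-C, 6:+B, 7:+C, 8:-B, 9:-C, 10:+C, 11:+A, 12:+B, 13:+B, 14:+C, 15:+B, 16:+B
Rule 3 (four of five consecutive points beyond the same 1σ limit) is satisfied at point 15.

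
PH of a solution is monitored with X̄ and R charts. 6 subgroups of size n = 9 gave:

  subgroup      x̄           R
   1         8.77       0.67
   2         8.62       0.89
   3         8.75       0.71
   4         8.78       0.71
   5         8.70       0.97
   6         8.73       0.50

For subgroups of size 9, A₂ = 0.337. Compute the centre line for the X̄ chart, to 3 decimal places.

8.725

X̄̄ = (8.77 + 8.62 + 8.75 + 8.78 + 8.70 + 8.73) / 6 = 52.3500 / 6 = 8.7250
CL = X̄̄ = 8.7250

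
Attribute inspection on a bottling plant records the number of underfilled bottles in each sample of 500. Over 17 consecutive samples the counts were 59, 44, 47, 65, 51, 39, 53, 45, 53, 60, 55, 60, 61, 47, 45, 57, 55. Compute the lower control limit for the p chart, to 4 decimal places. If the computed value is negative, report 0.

p̄ = Σdᵢ / (k·n) = 896 / (17 × 500) = 0.10541
LCL = p̄ − 3·√(p̄(1−p̄)/n) = 0.10541 − 3 × 0.01373 = 0.06421

0.0642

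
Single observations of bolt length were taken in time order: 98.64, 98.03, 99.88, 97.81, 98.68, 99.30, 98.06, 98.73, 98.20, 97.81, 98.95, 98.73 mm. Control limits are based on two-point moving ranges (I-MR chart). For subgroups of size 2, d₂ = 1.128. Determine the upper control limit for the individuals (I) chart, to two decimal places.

X̄ = (98.64 + 98.03 + 99.88 + 97.81 + 98.68 + 99.30 + 98.06 + 98.73 + 98.20 + 97.81 + 98.95 + 98.73) / 12 = 98.5683
Moving ranges: 0.61, 1.85, 2.07, 0.87, 0.62, 1.24, 0.67, 0.53, 0.39, 1.14, 0.22; M̄R̄ = 10.2100 / 11 = 0.9282
UCL = X̄ + 3·M̄R̄/d₂ = 98.5683 + 3 × 0.9282 / 1.128 = 101.0369

101.04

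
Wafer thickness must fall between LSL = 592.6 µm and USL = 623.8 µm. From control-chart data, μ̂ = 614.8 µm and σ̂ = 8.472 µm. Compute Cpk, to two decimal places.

Cpu = (USL − μ̂) / (3σ̂) = (623.8 − 614.8) / (3 × 8.472) = 0.3541; Cpl = (μ̂ − LSL) / (3σ̂) = (614.8 − 592.6) / (3 × 8.472) = 0.8735; Cpk = min(Cpu, Cpl) = 0.3541

0.35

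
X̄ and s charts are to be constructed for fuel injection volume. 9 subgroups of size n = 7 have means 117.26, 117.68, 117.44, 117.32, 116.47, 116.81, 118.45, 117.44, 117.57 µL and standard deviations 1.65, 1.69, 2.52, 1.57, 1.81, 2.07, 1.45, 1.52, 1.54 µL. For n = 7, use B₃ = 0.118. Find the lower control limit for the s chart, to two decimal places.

0.21

s̄ = (1.65 + 1.69 + 2.52 + 1.57 + 1.81 + 2.07 + 1.45 + 1.52 + 1.54) / 9 = 1.7578
LCL_s = B₃·s̄ = 0.118 × 1.7578 = 0.2074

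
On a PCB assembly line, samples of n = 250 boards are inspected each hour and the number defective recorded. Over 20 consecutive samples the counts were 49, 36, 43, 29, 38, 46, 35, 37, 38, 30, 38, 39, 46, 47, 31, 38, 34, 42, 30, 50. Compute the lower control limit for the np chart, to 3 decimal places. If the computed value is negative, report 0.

21.624

p̄ = Σdᵢ / (k·n) = 776 / (20 × 250) = 0.15520
LCL = np̄ − 3·√(np̄(1−p̄)) = 38.8000 − 3 × 5.7252 = 21.6243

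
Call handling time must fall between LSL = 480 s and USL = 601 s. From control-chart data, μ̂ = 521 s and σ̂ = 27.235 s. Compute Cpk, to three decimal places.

Cpu = (USL − μ̂) / (3σ̂) = (601 − 521) / (3 × 27.235) = 0.9791; Cpl = (μ̂ − LSL) / (3σ̂) = (521 − 480) / (3 × 27.235) = 0.5018; Cpk = min(Cpu, Cpl) = 0.5018

0.502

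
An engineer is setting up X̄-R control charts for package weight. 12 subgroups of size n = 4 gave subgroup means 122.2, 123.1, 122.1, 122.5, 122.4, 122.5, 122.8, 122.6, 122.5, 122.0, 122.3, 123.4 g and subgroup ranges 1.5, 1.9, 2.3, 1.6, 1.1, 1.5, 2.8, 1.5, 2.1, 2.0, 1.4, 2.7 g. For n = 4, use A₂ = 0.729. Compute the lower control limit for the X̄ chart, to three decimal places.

X̄̄ = (122.2 + 123.1 + 122.1 + 122.5 + 122.4 + 122.5 + 122.8 + 122.6 + 122.5 + 122.0 + 122.3 + 123.4) / 12 = 1470.4000 / 12 = 122.5333
R̄ = (1.5 + 1.9 + 2.3 + 1.6 + 1.1 + 1.5 + 2.8 + 1.5 + 2.1 + 2.0 + 1.4 + 2.7) / 12 = 22.4000 / 12 = 1.8667
LCL = X̄̄ − A₂·R̄ = 122.5333 − 0.729 × 1.8667 = 121.1725

121.173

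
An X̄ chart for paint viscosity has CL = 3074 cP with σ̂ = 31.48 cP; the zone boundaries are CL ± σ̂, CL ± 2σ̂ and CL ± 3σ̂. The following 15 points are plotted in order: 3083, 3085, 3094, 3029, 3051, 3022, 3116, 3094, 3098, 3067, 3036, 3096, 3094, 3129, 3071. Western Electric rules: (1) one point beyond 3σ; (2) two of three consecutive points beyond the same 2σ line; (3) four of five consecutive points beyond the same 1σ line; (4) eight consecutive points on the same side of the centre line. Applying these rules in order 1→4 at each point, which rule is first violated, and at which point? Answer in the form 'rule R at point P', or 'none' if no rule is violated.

Zone of each point (C = within 1σ̂, B = 1σ̂–2σ̂, A = 2σ̂–3σ̂, * = beyond 3σ̂; sign = side of CL): 1:+C, 2:+C, 3:+C, 4:-B, 5:-C, 6:-B, 7:+B, 8:+C, 9:+C, 10:-C, 11:-B, 12:+C, 13:+C, 14:+B, 15:-C
No rule fires across all 15 points.

none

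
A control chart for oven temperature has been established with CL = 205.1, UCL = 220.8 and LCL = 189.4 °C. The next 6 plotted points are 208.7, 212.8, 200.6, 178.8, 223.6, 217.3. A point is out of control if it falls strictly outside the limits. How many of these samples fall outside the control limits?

2

Compare each point to [189.4, 220.8]: sample 4 = 178.8 < LCL; sample 5 = 223.6 > UCL.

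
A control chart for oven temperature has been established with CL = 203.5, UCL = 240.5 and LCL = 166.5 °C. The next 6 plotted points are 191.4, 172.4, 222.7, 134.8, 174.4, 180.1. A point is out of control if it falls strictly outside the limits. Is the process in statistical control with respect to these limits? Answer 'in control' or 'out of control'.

out of control

Compare each point to [166.5, 240.5]: sample 4 = 134.8 < LCL.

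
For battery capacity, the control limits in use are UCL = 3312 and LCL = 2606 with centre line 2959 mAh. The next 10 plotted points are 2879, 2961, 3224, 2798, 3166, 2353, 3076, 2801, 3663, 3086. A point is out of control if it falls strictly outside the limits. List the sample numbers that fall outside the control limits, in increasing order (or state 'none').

Compare each point to [2606, 3312]: sample 6 = 2353 < LCL; sample 9 = 3663 > UCL.

6, 9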